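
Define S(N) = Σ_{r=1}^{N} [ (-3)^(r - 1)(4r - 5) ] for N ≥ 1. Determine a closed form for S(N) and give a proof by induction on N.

S(N) = (-3)^N(-N + 1) - 1

We claim S(N) = (-3)^N(-N + 1) - 1 for all N ≥ 1.
When N = 1: S(1) = -1, and the closed form gives -1. They agree.
Inductive step: suppose the statement holds for some r ≥ 1, so S(r) = (-3)^r(-r + 1) - 1.
Then S(r+1) = S(r) + ((-3)^r(4r - 1)) = ((-3)^r(-r + 1) - 1) + ((-3)^r(4r - 1)).
Simplifying, S(r+1) = 3(-3)^r·r - 1 = (-3)^(r+1)(-(r+1) + 1) - 1,
which is the closed form with N = r+1.
By the principle of mathematical induction, the result holds for all N ≥ 1.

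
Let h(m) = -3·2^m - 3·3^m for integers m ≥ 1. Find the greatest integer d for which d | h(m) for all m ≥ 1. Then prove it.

d = 3

Computing the first values: h(1) = -15 and h(2) = -39; gcd(-15, -39) = 3, so d ≤ 3.
We prove 3 | -3·2^m - 3·3^m for all m ≥ 1 by induction on m.
Base case (m = 1): h(1) = -15 = 3·(-5), so 3 | h(1).
For the inductive step, assume it holds for an arbitrary j ≥ 1, i.e. 3 | h(j). Then
h(j+1) − 3·h(j) = (-3·2^(j+1) - 3·3^(j+1)) − 3·(-3·2^j - 3·3^j) = (-3)·2^j·(2 − 3) = (3)·2^j. Since 3 | h(j) by the inductive hypothesis, 3 | 3·h(j); and 3 | 3 since 3 = 3·1. Therefore 3 | h(j+1).
By induction, the statement is established for all m ≥ 1.
Therefore the largest such d is 3.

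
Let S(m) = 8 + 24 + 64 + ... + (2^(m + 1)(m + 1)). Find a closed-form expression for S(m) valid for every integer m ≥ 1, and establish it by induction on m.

S(m) = 2^(m + 2)m

We claim S(m) = 2^(m + 2)m for all m ≥ 1.
When m = 1: S(1) = 8, and the closed form gives 8. They agree.
For the inductive step, assume it holds for an arbitrary j ≥ 1, so S(j) = 2^(j + 2)j.
Then S(j+1) = S(j) + (2^(j + 2)(j + 2)) = (2^(j + 2)j) + (2^(j + 2)(j + 2)).
Simplifying, S(j+1) = 2^(j + 3)(j + 1) = 2^((j+1) + 2)(j+1),
which is the closed form with m = j+1.
By induction, the statement is established for all m ≥ 1.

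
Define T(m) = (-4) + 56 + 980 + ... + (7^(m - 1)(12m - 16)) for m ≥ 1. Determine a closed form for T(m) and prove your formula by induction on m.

We claim T(m) = 7^m(2m - 3) + 3 for all m ≥ 1.
Base case (m = 1): T(1) = -4, and the closed form gives -4. They agree.
For the inductive step, assume it holds for an arbitrary j ≥ 1, so T(j) = 7^j(2j - 3) + 3.
Then T(j+1) = T(j) + (7^j(12j - 4)) = (7^j(2j - 3) + 3) + (7^j(12j - 4)).
Simplifying, T(j+1) = 14·7^j·j - 7·7^j + 3 = 7^(j+1)(2(j+1) - 3) + 3,
which is the closed form with m = j+1.
Hence, by induction on m, the claim holds for every m ≥ 1.

T(m) = 7^m(2m - 3) + 3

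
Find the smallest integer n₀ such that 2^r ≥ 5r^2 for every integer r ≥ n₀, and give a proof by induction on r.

At r = 8: 256 < 320, so the inequality fails and n₀ ≥ 9. We prove 2^r ≥ 5r^2 for all r ≥ 9.
For the base case r = 9: 2^r = 512 and 5r^2 = 405, so 512 ≥ 405.
Inductive step: assume the claim holds for r = p, so 2^p ≥ 5p^2.
Then 2^(p + 1) = 2·(2^p) ≥ 2·(5p^2).
Also, for p ≥ 9 we have 2·(5p^2) ≥ 5(p+1)^2, since 2 ≥ (1 + 1/p)^2 for all p ≥ 9.
Combining, 2^(p + 1) ≥ 5(p+1)^2.
This completes the induction.
Hence the smallest such n₀ is 9.

n₀ = 9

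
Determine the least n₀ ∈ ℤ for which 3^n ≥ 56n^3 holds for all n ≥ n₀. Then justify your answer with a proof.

n₀ = 10

At n = 9: 19683 < 40824, so the inequality fails and n₀ ≥ 10. We prove 3^n ≥ 56n^3 for all n ≥ 10.
When n = 10: 3^n = 59049 and 56n^3 = 56000, so 59049 ≥ 56000.
Inductive step: assume the claim holds for n = j, so 3^j ≥ 56j^3.
Then 3^(j + 1) = 3·(3^j) ≥ 3·(56j^3).
Also, for j ≥ 10 we have 3·(56j^3) ≥ 56(j+1)^3, since 3 ≥ (1 + 1/j)^3 for all j ≥ 10.
Combining, 3^(j + 1) ≥ 56(j+1)^3.
This completes the induction.
Hence the smallest such n₀ is 10.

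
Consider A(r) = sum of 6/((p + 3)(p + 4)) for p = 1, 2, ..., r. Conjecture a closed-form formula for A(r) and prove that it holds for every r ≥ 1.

A(r) = 3r/(2(r + 4))

We claim A(r) = 3r/(2(r + 4)) for all r ≥ 1.
Base step (r = 1): A(1) = 3/10, and the closed form gives 3/10. They agree.
Suppose the result is true for r = p, so A(p) = 3p/(2(p + 4)).
Then A(p+1) = A(p) + (6/((p + 4)(p + 5))) = (3p/(2(p + 4))) + (6/((p + 4)(p + 5))).
Simplifying, A(p+1) = 3(p + 1)/(2(p + 5)) = 3(p+1)/(2((p+1) + 4)),
which is the closed form with r = p+1.
By the principle of mathematical induction, the result holds for all r ≥ 1.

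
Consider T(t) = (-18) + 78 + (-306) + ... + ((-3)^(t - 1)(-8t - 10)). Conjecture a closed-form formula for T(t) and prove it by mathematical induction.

T(t) = (-3)^t(2t + 3) - 3

We claim T(t) = (-3)^t(2t + 3) - 3 for all t ≥ 1.
When t = 1: T(1) = -18, and the closed form gives -18. They agree.
Inductive step: suppose the statement holds for some r ≥ 1, so T(r) = (-3)^r(2r + 3) - 3.
Then T(r+1) = T(r) + ((-3)^r(-8r - 18)) = ((-3)^r(2r + 3) - 3) + ((-3)^r(-8r - 18)).
Simplifying, T(r+1) = -6(-3)^r·r - 15(-3)^r - 3 = (-3)^(r+1)(2(r+1) + 3) - 3,
which is the closed form with t = r+1.
Hence, by induction on t, the claim holds for every t ≥ 1.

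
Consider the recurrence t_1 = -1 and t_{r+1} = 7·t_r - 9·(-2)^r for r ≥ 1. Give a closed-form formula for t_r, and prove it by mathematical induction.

Computing the first terms: t_1 = -1, t_2 = 11, t_3 = 41. This suggests t_r = (-2)^r + 7^(r - 1).
Base case (r = 1): the formula gives -1 = -1 = t_1.
Suppose the result is true for r = k, so t_k = (-2)^k + 7^(k - 1).
Then t_{k+1} = 7·t_k - 9·(-2)^k = 7·((-2)^k + 7^(k - 1)) - 9·(-2)^k = (-2)^(k + 1) + 7^k = (-2)^(k+1) + 7^((k+1) - 1),
which is the claimed formula at r = k+1.
By the principle of mathematical induction, the result holds for all r ≥ 1.

t_r = (-2)^r + 7^(r - 1)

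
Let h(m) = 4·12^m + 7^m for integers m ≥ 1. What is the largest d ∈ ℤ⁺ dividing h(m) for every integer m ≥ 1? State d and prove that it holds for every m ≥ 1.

d = 5

Computing the first values: h(1) = 55 and h(2) = 625; gcd(55, 625) = 5, so d ≤ 5.
We prove 5 | 4·12^m + 7^m for all m ≥ 1 by induction on m.
When m = 1: h(1) = 55 = 5·(11), so 5 | h(1).
Inductive step: assume the claim holds for m = r, i.e. 5 | h(r). Then
h(r+1) − 12·h(r) = (4·12^(r+1) + 7^(r+1)) − 12·(4·12^r + 7^r) = (1)·7^r·(7 − 12) = (-5)·7^r. Since 5 | h(r) by the inductive hypothesis, 5 | 12·h(r); and 5 | -5 since -5 = 5·-1. Therefore 5 | h(r+1).
This completes the induction.
Therefore the largest such d is 5.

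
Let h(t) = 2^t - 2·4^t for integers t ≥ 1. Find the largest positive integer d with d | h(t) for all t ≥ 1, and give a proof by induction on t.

d = 2

Computing the first values: h(1) = -6 and h(2) = -28; gcd(-6, -28) = 2, so d ≤ 2.
We prove 2 | 2^t - 2·4^t for all t ≥ 1 by induction on t.
Base step (t = 1): h(1) = -6 = 2·(-3), so 2 | h(1).
Inductive step: assume the claim holds for t = k, i.e. 2 | h(k). Then
h(k+1) − 4·h(k) = (2^(k+1) - 2·4^(k+1)) − 4·(2^k - 2·4^k) = (1)·2^k·(2 − 4) = (-2)·2^k. Since 2 | h(k) by the inductive hypothesis, 2 | 4·h(k); and 2 | -2 since -2 = 2·-1. Therefore 2 | h(k+1).
This completes the induction.
Therefore the largest such d is 2.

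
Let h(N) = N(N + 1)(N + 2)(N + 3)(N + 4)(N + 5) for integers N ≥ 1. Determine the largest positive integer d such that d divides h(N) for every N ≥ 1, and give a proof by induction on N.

d = 720

Computing the first values: h(1) = 720 and h(2) = 5040; gcd(720, 5040) = 720, so d ≤ 720.
We prove 720 | N(N + 1)(N + 2)(N + 3)(N + 4)(N + 5) for all N ≥ 1 by induction on N.
For the base case N = 1: h(1) = 720 = 720·(1), so 720 | h(1).
Inductive step: suppose the statement holds for some p ≥ 1, i.e. 720 | h(p). Then
h(p+1) − h(p) = (p+1)·(p+2)·(p+3)·(p+4)·(p+5)·(p+6) − p·(p+1)·(p+2)·(p+3)·(p+4)·(p+5) = (p+1)·(p+2)·(p+3)·(p+4)·(p+5)·[(p+6) − p] = 6·(p+1)·(p+2)·(p+3)·(p+4)·(p+5). The product of 5 consecutive integers is divisible by (5)! = 120, so h(p+1) − h(p) is divisible by 6·120 = 720. By the inductive hypothesis 720 | h(p), hence 720 | h(p+1).
Hence, by induction on N, the claim holds for every N ≥ 1.
Therefore the largest such d is 720.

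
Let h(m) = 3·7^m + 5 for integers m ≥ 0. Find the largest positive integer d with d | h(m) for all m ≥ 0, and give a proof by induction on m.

Computing the first values: h(0) = 8 and h(1) = 26; gcd(8, 26) = 2, so d ≤ 2.
We prove 2 | 3·7^m + 5 for all m ≥ 0 by induction on m.
For the base case m = 0: h(0) = 8 = 2·(4), so 2 | h(0).
Inductive step: suppose the statement holds for some i ≥ 0, i.e. 2 | h(i). Then
h(i+1) = 3·7^(i+1) + 5 = 7·(3·7^i + 5) - 30 = 7·h(i) - 30. The first term is divisible by 2 by the inductive hypothesis, and -30 is divisible by 2. Hence 2 | h(i+1).
By induction, the statement is established for all m ≥ 0.
Therefore the largest such d is 2.

d = 2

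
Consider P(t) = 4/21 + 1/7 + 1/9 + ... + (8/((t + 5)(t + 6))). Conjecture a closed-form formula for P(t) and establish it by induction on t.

We claim P(t) = 4t/(3(t + 6)) for all t ≥ 1.
Base step (t = 1): P(1) = 4/21, and the closed form gives 4/21. They agree.
Suppose the result is true for t = r, so P(r) = 4r/(3(r + 6)).
Then P(r+1) = P(r) + (8/((r + 6)(r + 7))) = (4r/(3(r + 6))) + (8/((r + 6)(r + 7))).
Simplifying, P(r+1) = 4(r + 1)/(3(r + 7)) = 4(r+1)/(3((r+1) + 6)),
which is the closed form with t = r+1.
This completes the induction.

P(t) = 4t/(3(t + 6))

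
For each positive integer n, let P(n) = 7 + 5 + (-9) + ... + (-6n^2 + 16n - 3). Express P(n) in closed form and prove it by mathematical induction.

We claim P(n) = -n(2n^2 - 5n - 4) for all n ≥ 1.
For the base case n = 1: P(1) = 7, and the closed form gives 7. They agree.
Inductive step: suppose the statement holds for some p ≥ 1, so P(p) = p(-2p^2 + 5p + 4).
Then P(p+1) = P(p) + (-6p^2 + 4p + 7) = (p(-2p^2 + 5p + 4)) + (-6p^2 + 4p + 7).
Simplifying, P(p+1) = -(p + 1)(2p^2 - p - 7) = -(p+1)(2(p+1)^2 - 5(p+1) - 4),
which is the closed form with n = p+1.
This completes the induction.

P(n) = -n(2n^2 - 5n - 4)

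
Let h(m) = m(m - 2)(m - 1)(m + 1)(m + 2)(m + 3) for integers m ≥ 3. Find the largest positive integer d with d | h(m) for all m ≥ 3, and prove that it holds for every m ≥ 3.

Computing the first values: h(3) = 720 and h(4) = 5040; gcd(720, 5040) = 720, so d ≤ 720.
We prove 720 | m(m - 2)(m - 1)(m + 1)(m + 2)(m + 3) for all m ≥ 3 by induction on m.
When m = 3: h(3) = 720 = 720·(1), so 720 | h(3).
Inductive step: suppose the statement holds for some r ≥ 3, i.e. 720 | h(r). Then
h(r+1) − h(r) = (r-1)·r·(r+1)·(r+2)·(r+3)·(r+4) − (r-2)·(r-1)·r·(r+1)·(r+2)·(r+3) = (r-1)·r·(r+1)·(r+2)·(r+3)·[(r+4) − (r-2)] = 6·(r-1)·r·(r+1)·(r+2)·(r+3). The product of 5 consecutive integers is divisible by (5)! = 120, so h(r+1) − h(r) is divisible by 6·120 = 720. By the inductive hypothesis 720 | h(r), hence 720 | h(r+1).
By the principle of mathematical induction, the result holds for all m ≥ 3.
Therefore the largest such d is 720.

d = 720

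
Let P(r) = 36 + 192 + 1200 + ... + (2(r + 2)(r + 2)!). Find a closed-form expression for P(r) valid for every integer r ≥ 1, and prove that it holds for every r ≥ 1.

We claim P(r) = 2(r + 3)! - 12 for all r ≥ 1.
For the base case r = 1: P(1) = 36, and the closed form gives 36. They agree.
Inductive step: assume the claim holds for r = k, so P(k) = 2(k + 3)! - 12.
Then P(k+1) = P(k) + (2(k + 3)(k + 3)!) = (2(k + 3)! - 12) + (2(k + 3)(k + 3)!).
Simplifying, P(k+1) = 2((k+1) + 3)! - 12,
which is the closed form with r = k+1.
Hence, by induction on r, the claim holds for every r ≥ 1.

P(r) = 2(r + 3)! - 12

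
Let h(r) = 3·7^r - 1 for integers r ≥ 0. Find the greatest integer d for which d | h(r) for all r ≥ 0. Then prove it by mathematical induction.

d = 2

Computing the first values: h(0) = 2 and h(1) = 20; gcd(2, 20) = 2, so d ≤ 2.
We prove 2 | 3·7^r - 1 for all r ≥ 0 by induction on r.
Base step (r = 0): h(0) = 2 = 2·(1), so 2 | h(0).
For the inductive step, assume it holds for an arbitrary j ≥ 0, i.e. 2 | h(j). Then
h(j+1) = 3·7^(j+1) - 1 = 7·(3·7^j - 1) + 6 = 7·h(j) + 6. The first term is divisible by 2 by the inductive hypothesis, and 6 is divisible by 2. Hence 2 | h(j+1).
By induction, the statement is established for all r ≥ 0.
Therefore the largest such d is 2.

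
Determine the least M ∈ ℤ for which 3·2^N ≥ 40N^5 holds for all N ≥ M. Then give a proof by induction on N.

M = 28

At N = 27: 402653184 < 573956280, so the inequality fails and M ≥ 28. We prove 3·2^N ≥ 40N^5 for all N ≥ 28.
Base step (N = 28): 3·2^N = 805306368 and 40N^5 = 688414720, so 805306368 ≥ 688414720.
For the inductive step, assume it holds for an arbitrary i ≥ 28, so 3·2^i ≥ 40i^5.
Then 3·2^(i + 1) = 2·(3·2^i) ≥ 2·(40i^5).
Also, for i ≥ 28 we have 2·(40i^5) ≥ 40(i+1)^5, since 2 ≥ (1 + 1/i)^5 for all i ≥ 28.
Combining, 3·2^(i + 1) ≥ 40(i+1)^5.
Hence, by induction on N, the claim holds for every N ≥ 28.
Hence the smallest such M is 28.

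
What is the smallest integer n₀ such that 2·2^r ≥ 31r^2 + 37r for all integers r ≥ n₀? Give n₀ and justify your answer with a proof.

n₀ = 12

At r = 11: 4096 < 4158, so the inequality fails and n₀ ≥ 12. We prove 2·2^r ≥ 31r^2 + 37r for all r ≥ 12.
When r = 12: 2·2^r = 8192 and 31r^2 + 37r = 4908, so 8192 ≥ 4908.
Inductive step: assume the claim holds for r = k, so 2·2^k ≥ 31k^2 + 37k.
Then 2·2^(k + 1) = 2·(2·2^k) ≥ 2·(31k^2 + 37k).
Also, for k ≥ 12 we have 2·(31k^2 + 37k) ≥ 31(k+1)^2 + 37(k+1), since 2·(31k^2 + 37k) − (31(k+1)^2 + 37(k+1)) = 31k^2 - 25k - 68, which is nonnegative for all k ≥ 12.
Combining, 2·2^(k + 1) ≥ 31(k+1)^2 + 37(k+1).
By the principle of mathematical induction, the result holds for all r ≥ 12.
Hence the smallest such n₀ is 12.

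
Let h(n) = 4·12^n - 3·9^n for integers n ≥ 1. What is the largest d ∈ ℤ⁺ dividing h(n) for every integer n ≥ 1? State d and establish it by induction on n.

Computing the first values: h(1) = 21 and h(2) = 333; gcd(21, 333) = 3, so d ≤ 3.
We prove 3 | 4·12^n - 3·9^n for all n ≥ 1 by induction on n.
Base step (n = 1): h(1) = 21 = 3·(7), so 3 | h(1).
Inductive step: assume the claim holds for n = i, i.e. 3 | h(i). Then
h(i+1) − 12·h(i) = (4·12^(i+1) - 3·9^(i+1)) − 12·(4·12^i - 3·9^i) = (-3)·9^i·(9 − 12) = (9)·9^i. Since 3 | h(i) by the inductive hypothesis, 3 | 12·h(i); and 3 | 9 since 9 = 3·3. Therefore 3 | h(i+1).
This completes the induction.
Therefore the largest such d is 3.

d = 3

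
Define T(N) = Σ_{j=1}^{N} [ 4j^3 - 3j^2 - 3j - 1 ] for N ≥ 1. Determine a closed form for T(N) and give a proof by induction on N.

T(N) = N(N^3 + N^2 - 2N - 3)

We claim T(N) = N(N^3 + N^2 - 2N - 3) for all N ≥ 1.
Base step (N = 1): T(1) = -3, and the closed form gives -3. They agree.
Inductive step: suppose the statement holds for some j ≥ 1, so T(j) = j(j^3 + j^2 - 2j - 3).
Then T(j+1) = T(j) + (4j^3 + 9j^2 + 3j - 3) = (j(j^3 + j^2 - 2j - 3)) + (4j^3 + 9j^2 + 3j - 3).
Simplifying, T(j+1) = (j + 1)(j^3 + 4j^2 + 3j - 3) = (j+1)((j+1)^3 + (j+1)^2 - 2(j+1) - 3),
which is the closed form with N = j+1.
This completes the induction.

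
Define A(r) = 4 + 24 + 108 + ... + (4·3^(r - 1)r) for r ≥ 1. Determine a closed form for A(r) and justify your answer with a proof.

A(r) = 3^r(2r - 1) + 1

We claim A(r) = 3^r(2r - 1) + 1 for all r ≥ 1.
For the base case r = 1: A(1) = 4, and the closed form gives 4. They agree.
Suppose the result is true for r = k, so A(k) = 3^k(2k - 1) + 1.
Then A(k+1) = A(k) + (4·3^k(k + 1)) = (3^k(2k - 1) + 1) + (4·3^k(k + 1)).
Simplifying, A(k+1) = 6·3^k·k + 3·3^k + 1 = 3^(k+1)(2(k+1) - 1) + 1,
which is the closed form with r = k+1.
By the principle of mathematical induction, the result holds for all r ≥ 1.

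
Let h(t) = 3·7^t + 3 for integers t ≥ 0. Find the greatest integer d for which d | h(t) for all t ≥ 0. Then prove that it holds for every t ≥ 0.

d = 6

Computing the first values: h(0) = 6 and h(1) = 24; gcd(6, 24) = 6, so d ≤ 6.
We prove 6 | 3·7^t + 3 for all t ≥ 0 by induction on t.
For the base case t = 0: h(0) = 6 = 6·(1), so 6 | h(0).
Inductive step: assume the claim holds for t = m, i.e. 6 | h(m). Then
h(m+1) = 3·7^(m+1) + 3 = 7·(3·7^m + 3) - 18 = 7·h(m) - 18. The first term is divisible by 6 by the inductive hypothesis, and -18 is divisible by 6. Hence 6 | h(m+1).
Hence, by induction on t, the claim holds for every t ≥ 0.
Therefore the largest such d is 6.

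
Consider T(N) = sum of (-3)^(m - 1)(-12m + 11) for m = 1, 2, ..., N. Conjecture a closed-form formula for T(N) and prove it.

T(N) = (-3)^N(3N - 2) + 2

We claim T(N) = (-3)^N(3N - 2) + 2 for all N ≥ 1.
Base case (N = 1): T(1) = -1, and the closed form gives -1. They agree.
Suppose the result is true for N = m, so T(m) = (-3)^m(3m - 2) + 2.
Then T(m+1) = T(m) + ((-3)^m(-12m - 1)) = ((-3)^m(3m - 2) + 2) + ((-3)^m(-12m - 1)).
Simplifying, T(m+1) = (-3)^(m + 1) - (-3)^(m + 2)m + 2 = (-3)^(m+1)(3(m+1) - 2) + 2,
which is the closed form with N = m+1.
This completes the induction.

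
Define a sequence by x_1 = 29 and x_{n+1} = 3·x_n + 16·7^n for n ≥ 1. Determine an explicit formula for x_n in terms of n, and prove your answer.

x_n = 3^(n - 1) + 4·7^n

Computing the first terms: x_1 = 29, x_2 = 199, x_3 = 1381. This suggests x_n = 3^(n - 1) + 4·7^n.
Base case (n = 1): the formula gives 29 = 29 = x_1.
For the inductive step, assume it holds for an arbitrary p ≥ 1, so x_p = 3^(p - 1) + 4·7^p.
Then x_{p+1} = 3·x_p + 16·7^p = 3·(3^(p - 1) + 4·7^p) + 16·7^p = 3^p + 4·7^(p + 1) = 3^((p+1) - 1) + 4·7^(p+1),
which is the claimed formula at n = p+1.
This completes the induction.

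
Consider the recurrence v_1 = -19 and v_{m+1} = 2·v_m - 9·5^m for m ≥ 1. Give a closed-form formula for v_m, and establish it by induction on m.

v_m = -2^(m + 1) - 3·5^m

Computing the first terms: v_1 = -19, v_2 = -83, v_3 = -391. This suggests v_m = -2^(m + 1) - 3·5^m.
When m = 1: the formula gives -19 = -19 = v_1.
For the inductive step, assume it holds for an arbitrary k ≥ 1, so v_k = -2^(k + 1) - 3·5^k.
Then v_{k+1} = 2·v_k - 9·5^k = 2·(-2^(k + 1) - 3·5^k) - 9·5^k = -2^(k + 2) - 3·5^(k + 1) = -2^((k+1) + 1) - 3·5^(k+1),
which is the claimed formula at m = k+1.
By the principle of mathematical induction, the result holds for all m ≥ 1.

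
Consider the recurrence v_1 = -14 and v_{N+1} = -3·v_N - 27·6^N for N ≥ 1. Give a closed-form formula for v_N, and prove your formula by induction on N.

Computing the first terms: v_1 = -14, v_2 = -120, v_3 = -612. This suggests v_N = 4(-3)^(N - 1) - 3·6^N.
Base case (N = 1): the formula gives -14 = -14 = v_1.
For the inductive step, assume it holds for an arbitrary m ≥ 1, so v_m = 4(-3)^(m - 1) - 3·6^m.
Then v_{m+1} = -3·v_m - 27·6^m = -3·(4(-3)^(m - 1) - 3·6^m) - 27·6^m = 4(-3)^m - 3·6^(m + 1) = 4(-3)^((m+1) - 1) - 3·6^(m+1),
which is the claimed formula at N = m+1.
This completes the induction.

v_N = 4(-3)^(N - 1) - 3·6^N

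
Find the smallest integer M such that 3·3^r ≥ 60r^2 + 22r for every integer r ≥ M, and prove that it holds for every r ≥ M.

M = 7

At r = 6: 2187 < 2292, so the inequality fails and M ≥ 7. We prove 3·3^r ≥ 60r^2 + 22r for all r ≥ 7.
For the base case r = 7: 3·3^r = 6561 and 60r^2 + 22r = 3094, so 6561 ≥ 3094.
Inductive step: suppose the statement holds for some p ≥ 7, so 3·3^p ≥ 60p^2 + 22p.
Then 3·3^(p + 1) = 3·(3·3^p) ≥ 3·(60p^2 + 22p).
Also, for p ≥ 7 we have 3·(60p^2 + 22p) ≥ 60(p+1)^2 + 22(p+1), since 3·(60p^2 + 22p) − (60(p+1)^2 + 22(p+1)) = 120p^2 - 76p - 82, which is nonnegative for all p ≥ 7.
Combining, 3·3^(p + 1) ≥ 60(p+1)^2 + 22(p+1).
Hence, by induction on r, the claim holds for every r ≥ 7.
Hence the smallest such M is 7.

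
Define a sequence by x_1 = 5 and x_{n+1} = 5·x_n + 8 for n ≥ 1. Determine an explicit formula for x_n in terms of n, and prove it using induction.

Computing the first terms: x_1 = 5, x_2 = 33, x_3 = 173. This suggests x_n = 7·5^(n - 1) - 2.
For the base case n = 1: the formula gives 5 = 5 = x_1.
Inductive step: assume the claim holds for n = r, so x_r = 7·5^(r - 1) - 2.
Then x_{r+1} = 5·x_r + 8 = 5·(7·5^(r - 1) - 2) + 8 = 7·5^r - 2 = 7·5^((r+1) - 1) - 2,
which is the claimed formula at n = r+1.
By induction, the statement is established for all n ≥ 1.

x_n = 7·5^(n - 1) - 2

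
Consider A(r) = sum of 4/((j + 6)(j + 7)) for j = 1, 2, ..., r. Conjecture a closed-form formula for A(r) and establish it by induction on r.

A(r) = 4r/(7(r + 7))

We claim A(r) = 4r/(7(r + 7)) for all r ≥ 1.
For the base case r = 1: A(1) = 1/14, and the closed form gives 1/14. They agree.
For the inductive step, assume it holds for an arbitrary j ≥ 1, so A(j) = 4j/(7(j + 7)).
Then A(j+1) = A(j) + (4/((j + 7)(j + 8))) = (4j/(7(j + 7))) + (4/((j + 7)(j + 8))).
Simplifying, A(j+1) = 4(j + 1)/(7(j + 8)) = 4(j+1)/(7((j+1) + 7)),
which is the closed form with r = j+1.
By the principle of mathematical induction, the result holds for all r ≥ 1.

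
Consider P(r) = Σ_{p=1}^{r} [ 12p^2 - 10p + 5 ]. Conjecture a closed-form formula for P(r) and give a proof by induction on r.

P(r) = r(4r^2 + r + 2)

We claim P(r) = r(4r^2 + r + 2) for all r ≥ 1.
When r = 1: P(1) = 7, and the closed form gives 7. They agree.
Inductive step: suppose the statement holds for some p ≥ 1, so P(p) = p(4p^2 + p + 2).
Then P(p+1) = P(p) + (12p^2 + 14p + 7) = (p(4p^2 + p + 2)) + (12p^2 + 14p + 7).
Simplifying, P(p+1) = (p + 1)(4p^2 + 9p + 7) = (p+1)(4(p+1)^2 + (p+1) + 2),
which is the closed form with r = p+1.
This completes the induction.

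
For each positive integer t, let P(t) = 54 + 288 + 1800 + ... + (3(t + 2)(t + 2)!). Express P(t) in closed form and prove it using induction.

We claim P(t) = 3(t + 3)! - 18 for all t ≥ 1.
Base case (t = 1): P(1) = 54, and the closed form gives 54. They agree.
Inductive step: suppose the statement holds for some p ≥ 1, so P(p) = 3(p + 3)! - 18.
Then P(p+1) = P(p) + (3(p + 3)(p + 3)!) = (3(p + 3)! - 18) + (3(p + 3)(p + 3)!).
Simplifying, P(p+1) = 3((p+1) + 3)! - 18,
which is the closed form with t = p+1.
Hence, by induction on t, the claim holds for every t ≥ 1.

P(t) = 3(t + 3)! - 18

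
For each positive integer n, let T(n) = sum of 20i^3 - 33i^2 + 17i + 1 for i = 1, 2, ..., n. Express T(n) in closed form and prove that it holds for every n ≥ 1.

We claim T(n) = n(5n^3 - n^2 - 3n + 4) for all n ≥ 1.
For the base case n = 1: T(1) = 5, and the closed form gives 5. They agree.
Suppose the result is true for n = i, so T(i) = i(5i^3 - i^2 - 3i + 4).
Then T(i+1) = T(i) + (20i^3 + 27i^2 + 11i + 5) = (i(5i^3 - i^2 - 3i + 4)) + (20i^3 + 27i^2 + 11i + 5).
Simplifying, T(i+1) = (i + 1)(5i^3 + 14i^2 + 10i + 5) = (i+1)(5(i+1)^3 - (i+1)^2 - 3(i+1) + 4),
which is the closed form with n = i+1.
This completes the induction.

T(n) = n(5n^3 - n^2 - 3n + 4)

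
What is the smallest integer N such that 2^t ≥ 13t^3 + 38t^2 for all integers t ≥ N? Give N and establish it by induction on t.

At t = 15: 32768 < 52425, so the inequality fails and N ≥ 16. We prove 2^t ≥ 13t^3 + 38t^2 for all t ≥ 16.
Base step (t = 16): 2^t = 65536 and 13t^3 + 38t^2 = 62976, so 65536 ≥ 62976.
For the inductive step, assume it holds for an arbitrary m ≥ 16, so 2^m ≥ 13m^3 + 38m^2.
Then 2^(m + 1) = 2·(2^m) ≥ 2·(13m^3 + 38m^2).
Also, for m ≥ 16 we have 2·(13m^3 + 38m^2) ≥ 13(m+1)^3 + 38(m+1)^2, since 2·(13m^3 + 38m^2) − (13(m+1)^3 + 38(m+1)^2) = 13m^3 - m^2 - 115m - 51, which is nonnegative for all m ≥ 16.
Combining, 2^(m + 1) ≥ 13(m+1)^3 + 38(m+1)^2.
By the principle of mathematical induction, the result holds for all t ≥ 16.
Hence the smallest such N is 16.

N = 16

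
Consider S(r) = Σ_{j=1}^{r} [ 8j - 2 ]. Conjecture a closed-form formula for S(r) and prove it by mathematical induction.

We claim S(r) = 2r(2r + 1) for all r ≥ 1.
Base step (r = 1): S(1) = 6, and the closed form gives 6. They agree.
Suppose the result is true for r = j, so S(j) = 2j(2j + 1).
Then S(j+1) = S(j) + (8j + 6) = (2j(2j + 1)) + (8j + 6).
Simplifying, S(j+1) = 2(j + 1)(2j + 3) = 2(j+1)(2(j+1) + 1),
which is the closed form with r = j+1.
Hence, by induction on r, the claim holds for every r ≥ 1.

S(r) = 2r(2r + 1)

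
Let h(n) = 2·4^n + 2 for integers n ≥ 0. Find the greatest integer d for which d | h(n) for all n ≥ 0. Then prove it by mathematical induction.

Computing the first values: h(0) = 4 and h(1) = 10; gcd(4, 10) = 2, so d ≤ 2.
We prove 2 | 2·4^n + 2 for all n ≥ 0 by induction on n.
Base step (n = 0): h(0) = 4 = 2·(2), so 2 | h(0).
Inductive step: assume the claim holds for n = j, i.e. 2 | h(j). Then
h(j+1) = 2·4^(j+1) + 2 = 4·(2·4^j + 2) - 6 = 4·h(j) - 6. The first term is divisible by 2 by the inductive hypothesis, and -6 is divisible by 2. Hence 2 | h(j+1).
By the principle of mathematical induction, the result holds for all n ≥ 0.
Therefore the largest such d is 2.

d = 2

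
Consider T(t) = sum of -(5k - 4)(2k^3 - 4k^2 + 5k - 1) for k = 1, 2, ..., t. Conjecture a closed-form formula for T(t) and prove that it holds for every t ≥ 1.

T(t) = -t(2t^2 - 1)(t^2 - t + 2)

We claim T(t) = -t(2t^2 - 1)(t^2 - t + 2) for all t ≥ 1.
When t = 1: T(1) = -2, and the closed form gives -2. They agree.
Inductive step: assume the claim holds for t = k, so T(k) = k(-2k^4 + 2k^3 - 3k^2 - k + 2).
Then T(k+1) = T(k) + (-10k^4 - 12k^3 - 17k^2 - 13k - 2) = (k(-2k^4 + 2k^3 - 3k^2 - k + 2)) + (-10k^4 - 12k^3 - 17k^2 - 13k - 2).
Simplifying, T(k+1) = -(k + 1)(k^2 + k + 2)(2k^2 + 4k + 1) = -(k+1)(2(k+1)^2 - 1)((k+1)^2 - (k+1) + 2),
which is the closed form with t = k+1.
This completes the induction.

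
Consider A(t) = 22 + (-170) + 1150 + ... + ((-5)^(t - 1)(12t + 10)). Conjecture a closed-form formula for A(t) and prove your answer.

We claim A(t) = -2(-5)^t(t + 1) + 2 for all t ≥ 1.
When t = 1: A(1) = 22, and the closed form gives 22. They agree.
Inductive step: suppose the statement holds for some p ≥ 1, so A(p) = -2(-5)^p(p + 1) + 2.
Then A(p+1) = A(p) + ((-5)^p(12p + 22)) = (-2(-5)^p(p + 1) + 2) + ((-5)^p(12p + 22)).
Simplifying, A(p+1) = 10(-5)^p·p + 20(-5)^p + 2 = -2(-5)^(p+1)((p+1) + 1) + 2,
which is the closed form with t = p+1.
This completes the induction.

A(t) = -2(-5)^t(t + 1) + 2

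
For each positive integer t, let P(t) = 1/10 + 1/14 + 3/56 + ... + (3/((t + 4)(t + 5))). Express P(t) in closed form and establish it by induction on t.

We claim P(t) = 3t/(5(t + 5)) for all t ≥ 1.
Base step (t = 1): P(1) = 1/10, and the closed form gives 1/10. They agree.
Suppose the result is true for t = p, so P(p) = 3p/(5(p + 5)).
Then P(p+1) = P(p) + (3/((p + 5)(p + 6))) = (3p/(5(p + 5))) + (3/((p + 5)(p + 6))).
Simplifying, P(p+1) = 3(p + 1)/(5(p + 6)) = 3(p+1)/(5((p+1) + 5)),
which is the closed form with t = p+1.
This completes the induction.

P(t) = 3t/(5(t + 5))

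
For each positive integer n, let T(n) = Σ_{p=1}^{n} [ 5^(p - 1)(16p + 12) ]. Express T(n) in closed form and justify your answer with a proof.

T(n) = 2·5^n(2n + 1) - 2

We claim T(n) = 2·5^n(2n + 1) - 2 for all n ≥ 1.
Base step (n = 1): T(1) = 28, and the closed form gives 28. They agree.
Inductive step: suppose the statement holds for some p ≥ 1, so T(p) = 2·5^p(2p + 1) - 2.
Then T(p+1) = T(p) + (5^p(16p + 28)) = (2·5^p(2p + 1) - 2) + (5^p(16p + 28)).
Simplifying, T(p+1) = 20·5^p·p + 30·5^p - 2 = 2·5^(p+1)(2(p+1) + 1) - 2,
which is the closed form with n = p+1.
By induction, the statement is established for all n ≥ 1.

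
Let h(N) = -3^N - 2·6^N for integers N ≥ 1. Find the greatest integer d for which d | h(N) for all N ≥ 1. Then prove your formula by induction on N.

d = 3

Computing the first values: h(1) = -15 and h(2) = -81; gcd(-15, -81) = 3, so d ≤ 3.
We prove 3 | -3^N - 2·6^N for all N ≥ 1 by induction on N.
When N = 1: h(1) = -15 = 3·(-5), so 3 | h(1).
Inductive step: suppose the statement holds for some j ≥ 1, i.e. 3 | h(j). Then
h(j+1) − 6·h(j) = (-3^(j+1) - 2·6^(j+1)) − 6·(-3^j - 2·6^j) = (-1)·3^j·(3 − 6) = (3)·3^j. Since 3 | h(j) by the inductive hypothesis, 3 | 6·h(j); and 3 | 3 since 3 = 3·1. Therefore 3 | h(j+1).
By induction, the statement is established for all N ≥ 1.
Therefore the largest such d is 3.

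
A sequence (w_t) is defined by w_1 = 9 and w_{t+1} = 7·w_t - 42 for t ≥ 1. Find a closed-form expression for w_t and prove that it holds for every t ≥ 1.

Computing the first terms: w_1 = 9, w_2 = 21, w_3 = 105. This suggests w_t = 2·7^(t - 1) + 7.
Base step (t = 1): the formula gives 9 = 9 = w_1.
Suppose the result is true for t = p, so w_p = 2·7^(p - 1) + 7.
Then w_{p+1} = 7·w_p - 42 = 7·(2·7^(p - 1) + 7) - 42 = 2·7^p + 7 = 2·7^((p+1) - 1) + 7,
which is the claimed formula at t = p+1.
This completes the induction.

w_t = 2·7^(t - 1) + 7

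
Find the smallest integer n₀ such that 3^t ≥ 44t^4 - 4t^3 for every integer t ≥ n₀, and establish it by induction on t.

At t = 12: 531441 < 905472, so the inequality fails and n₀ ≥ 13. We prove 3^t ≥ 44t^4 - 4t^3 for all t ≥ 13.
For the base case t = 13: 3^t = 1594323 and 44t^4 - 4t^3 = 1247896, so 1594323 ≥ 1247896.
Inductive step: assume the claim holds for t = r, so 3^r ≥ 44r^4 - 4r^3.
Then 3^(r + 1) = 3·(3^r) ≥ 3·(44r^4 - 4r^3).
Also, for r ≥ 13 we have 3·(44r^4 - 4r^3) ≥ 44(r+1)^4 - 4(r+1)^3, since 3·(44r^4 - 4r^3) − (44(r+1)^4 - 4(r+1)^3) = 88r^4 - 184r^3 - 252r^2 - 164r - 40, which is nonnegative for all r ≥ 13.
Combining, 3^(r + 1) ≥ 44(r+1)^4 - 4(r+1)^3.
By induction, the statement is established for all t ≥ 13.
Hence the smallest such n₀ is 13.

n₀ = 13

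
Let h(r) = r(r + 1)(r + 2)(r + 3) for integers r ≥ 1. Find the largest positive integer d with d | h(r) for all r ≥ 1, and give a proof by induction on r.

Computing the first values: h(1) = 24 and h(2) = 120; gcd(24, 120) = 24, so d ≤ 24.
We prove 24 | r(r + 1)(r + 2)(r + 3) for all r ≥ 1 by induction on r.
Base step (r = 1): h(1) = 24 = 24·(1), so 24 | h(1).
Inductive step: assume the claim holds for r = j, i.e. 24 | h(j). Then
h(j+1) − h(j) = (j+1)·(j+2)·(j+3)·(j+4) − j·(j+1)·(j+2)·(j+3) = (j+1)·(j+2)·(j+3)·[(j+4) − j] = 4·(j+1)·(j+2)·(j+3). The product of 3 consecutive integers is divisible by (3)! = 6, so h(j+1) − h(j) is divisible by 4·6 = 24. By the inductive hypothesis 24 | h(j), hence 24 | h(j+1).
Hence, by induction on r, the claim holds for every r ≥ 1.
Therefore the largest such d is 24.

d = 24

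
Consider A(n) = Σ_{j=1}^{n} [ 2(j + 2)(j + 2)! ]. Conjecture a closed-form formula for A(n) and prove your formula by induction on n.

A(n) = 2(n + 3)! - 12

We claim A(n) = 2(n + 3)! - 12 for all n ≥ 1.
For the base case n = 1: A(1) = 36, and the closed form gives 36. They agree.
Inductive step: assume the claim holds for n = j, so A(j) = 2(j + 3)! - 12.
Then A(j+1) = A(j) + (2(j + 3)(j + 3)!) = (2(j + 3)! - 12) + (2(j + 3)(j + 3)!).
Simplifying, A(j+1) = 2((j+1) + 3)! - 12,
which is the closed form with n = j+1.
Hence, by induction on n, the claim holds for every n ≥ 1.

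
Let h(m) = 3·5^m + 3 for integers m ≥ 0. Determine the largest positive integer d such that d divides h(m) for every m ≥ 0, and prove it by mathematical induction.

d = 6

Computing the first values: h(0) = 6 and h(1) = 18; gcd(6, 18) = 6, so d ≤ 6.
We prove 6 | 3·5^m + 3 for all m ≥ 0 by induction on m.
When m = 0: h(0) = 6 = 6·(1), so 6 | h(0).
For the inductive step, assume it holds for an arbitrary r ≥ 0, i.e. 6 | h(r). Then
h(r+1) = 3·5^(r+1) + 3 = 5·(3·5^r + 3) - 12 = 5·h(r) - 12. The first term is divisible by 6 by the inductive hypothesis, and -12 is divisible by 6. Hence 6 | h(r+1).
Hence, by induction on m, the claim holds for every m ≥ 0.
Therefore the largest such d is 6.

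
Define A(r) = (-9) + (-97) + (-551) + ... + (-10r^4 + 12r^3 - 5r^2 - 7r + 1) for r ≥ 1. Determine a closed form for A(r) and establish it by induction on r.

A(r) = -r(2r^4 + 2r^3 - r^2 + 3r + 3)

We claim A(r) = -r(2r^4 + 2r^3 - r^2 + 3r + 3) for all r ≥ 1.
Base case (r = 1): A(1) = -9, and the closed form gives -9. They agree.
For the inductive step, assume it holds for an arbitrary i ≥ 1, so A(i) = i(-2i^4 - 2i^3 + i^2 - 3i - 3).
Then A(i+1) = A(i) + (-10i^4 - 28i^3 - 29i^2 - 21i - 9) = (i(-2i^4 - 2i^3 + i^2 - 3i - 3)) + (-10i^4 - 28i^3 - 29i^2 - 21i - 9).
Simplifying, A(i+1) = -(i + 1)(2i^4 + 10i^3 + 17i^2 + 15i + 9) = -(i+1)(2(i+1)^4 + 2(i+1)^3 - (i+1)^2 + 3(i+1) + 3),
which is the closed form with r = i+1.
Hence, by induction on r, the claim holds for every r ≥ 1.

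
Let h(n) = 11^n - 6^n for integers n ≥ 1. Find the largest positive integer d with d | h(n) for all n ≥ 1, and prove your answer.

Computing the first values: h(1) = 5 and h(2) = 85; gcd(5, 85) = 5, so d ≤ 5.
We prove 5 | 11^n - 6^n for all n ≥ 1 by induction on n.
Base case (n = 1): h(1) = 5 = 5·(1), so 5 | h(1).
Suppose the result is true for n = m, i.e. 5 | h(m). Then
11^{m+1} − 6^{m+1} = 11·11^m − 6·6^m = 11·(11^m − 6^m) + (5)·6^m. The first term is divisible by 5 by the inductive hypothesis, and the second term (5)·6^m is divisible by 5 since 5 | 5. Hence 5 | h(m+1).
By induction, the statement is established for all n ≥ 1.
Therefore the largest such d is 5.

d = 5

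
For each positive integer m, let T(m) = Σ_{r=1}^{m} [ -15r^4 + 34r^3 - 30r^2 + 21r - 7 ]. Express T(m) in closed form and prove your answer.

T(m) = -m(3m^4 - m^3 - 2m^2 - 4m + 1)

We claim T(m) = -m(3m^4 - m^3 - 2m^2 - 4m + 1) for all m ≥ 1.
When m = 1: T(1) = 3, and the closed form gives 3. They agree.
Inductive step: assume the claim holds for m = r, so T(r) = r(-3r^4 + r^3 + 2r^2 + 4r - 1).
Then T(r+1) = T(r) + (-15r^4 - 26r^3 - 18r^2 + 3r + 3) = (r(-3r^4 + r^3 + 2r^2 + 4r - 1)) + (-15r^4 - 26r^3 - 18r^2 + 3r + 3).
Simplifying, T(r+1) = -(r + 1)(3r^4 + 11r^3 + 13r^2 + r - 3) = -(r+1)(3(r+1)^4 - (r+1)^3 - 2(r+1)^2 - 4(r+1) + 1),
which is the closed form with m = r+1.
This completes the induction.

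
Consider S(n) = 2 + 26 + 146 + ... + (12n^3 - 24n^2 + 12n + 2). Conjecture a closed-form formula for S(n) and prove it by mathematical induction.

We claim S(n) = n(3n^3 - 2n^2 - 3n + 4) for all n ≥ 1.
When n = 1: S(1) = 2, and the closed form gives 2. They agree.
Inductive step: assume the claim holds for n = p, so S(p) = p(3p^3 - 2p^2 - 3p + 4).
Then S(p+1) = S(p) + (12p^3 + 12p^2 + 2) = (p(3p^3 - 2p^2 - 3p + 4)) + (12p^3 + 12p^2 + 2).
Simplifying, S(p+1) = (p + 1)(3p^3 + 7p^2 + 2p + 2) = (p+1)(3(p+1)^3 - 2(p+1)^2 - 3(p+1) + 4),
which is the closed form with n = p+1.
This completes the induction.

S(n) = n(3n^3 - 2n^2 - 3n + 4)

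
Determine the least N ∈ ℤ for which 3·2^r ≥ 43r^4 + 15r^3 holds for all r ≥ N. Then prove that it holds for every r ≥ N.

At r = 21: 6291456 < 8501598, so the inequality fails and N ≥ 22. We prove 3·2^r ≥ 43r^4 + 15r^3 for all r ≥ 22.
When r = 22: 3·2^r = 12582912 and 43r^4 + 15r^3 = 10232728, so 12582912 ≥ 10232728.
For the inductive step, assume it holds for an arbitrary m ≥ 22, so 3·2^m ≥ 43m^4 + 15m^3.
Then 3·2^(m + 1) = 2·(3·2^m) ≥ 2·(43m^4 + 15m^3).
Also, for m ≥ 22 we have 2·(43m^4 + 15m^3) ≥ 43(m+1)^4 + 15(m+1)^3, since 2·(43m^4 + 15m^3) − (43(m+1)^4 + 15(m+1)^3) = 43m^4 - 157m^3 - 303m^2 - 217m - 58, which is nonnegative for all m ≥ 22.
Combining, 3·2^(m + 1) ≥ 43(m+1)^4 + 15(m+1)^3.
Hence, by induction on r, the claim holds for every r ≥ 22.
Hence the smallest such N is 22.

N = 22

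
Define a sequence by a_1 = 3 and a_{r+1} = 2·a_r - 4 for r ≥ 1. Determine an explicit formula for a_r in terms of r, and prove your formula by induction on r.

a_r = -2^(r - 1) + 4

Computing the first terms: a_1 = 3, a_2 = 2, a_3 = 0. This suggests a_r = -2^(r - 1) + 4.
When r = 1: the formula gives 3 = 3 = a_1.
Inductive step: suppose the statement holds for some i ≥ 1, so a_i = -2^(i - 1) + 4.
Then a_{i+1} = 2·a_i - 4 = 2·(-2^(i - 1) + 4) - 4 = -2^i + 4 = -2^((i+1) - 1) + 4,
which is the claimed formula at r = i+1.
By induction, the statement is established for all r ≥ 1.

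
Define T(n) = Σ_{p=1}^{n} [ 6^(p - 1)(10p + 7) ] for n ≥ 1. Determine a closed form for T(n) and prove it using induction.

We claim T(n) = 6^n(2n + 1) - 1 for all n ≥ 1.
Base case (n = 1): T(1) = 17, and the closed form gives 17. They agree.
Inductive step: assume the claim holds for n = p, so T(p) = 6^p(2p + 1) - 1.
Then T(p+1) = T(p) + (6^p(10p + 17)) = (6^p(2p + 1) - 1) + (6^p(10p + 17)).
Simplifying, T(p+1) = 12·6^p·p + 18·6^p - 1 = 6^(p+1)(2(p+1) + 1) - 1,
which is the closed form with n = p+1.
This completes the induction.

T(n) = 6^n(2n + 1) - 1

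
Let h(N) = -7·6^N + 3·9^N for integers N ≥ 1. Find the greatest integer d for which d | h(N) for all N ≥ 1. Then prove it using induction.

d = 3

Computing the first values: h(1) = -15 and h(2) = -9; gcd(-15, -9) = 3, so d ≤ 3.
We prove 3 | -7·6^N + 3·9^N for all N ≥ 1 by induction on N.
Base case (N = 1): h(1) = -15 = 3·(-5), so 3 | h(1).
Inductive step: suppose the statement holds for some i ≥ 1, i.e. 3 | h(i). Then
h(i+1) − 9·h(i) = (-7·6^(i+1) + 3·9^(i+1)) − 9·(-7·6^i + 3·9^i) = (-7)·6^i·(6 − 9) = (21)·6^i. Since 3 | h(i) by the inductive hypothesis, 3 | 9·h(i); and 3 | 21 since 21 = 3·7. Therefore 3 | h(i+1).
This completes the induction.
Therefore the largest such d is 3.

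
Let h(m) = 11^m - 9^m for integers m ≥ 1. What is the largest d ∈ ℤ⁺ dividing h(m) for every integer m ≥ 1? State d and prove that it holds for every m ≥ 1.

Computing the first values: h(1) = 2 and h(2) = 40; gcd(2, 40) = 2, so d ≤ 2.
We prove 2 | 11^m - 9^m for all m ≥ 1 by induction on m.
For the base case m = 1: h(1) = 2 = 2·(1), so 2 | h(1).
Suppose the result is true for m = i, i.e. 2 | h(i). Then
11^{i+1} − 9^{i+1} = 11·11^i − 9·9^i = 11·(11^i − 9^i) + (2)·9^i. The first term is divisible by 2 by the inductive hypothesis, and the second term (2)·9^i is divisible by 2 since 2 | 2. Hence 2 | h(i+1).
Hence, by induction on m, the claim holds for every m ≥ 1.
Therefore the largest such d is 2.

d = 2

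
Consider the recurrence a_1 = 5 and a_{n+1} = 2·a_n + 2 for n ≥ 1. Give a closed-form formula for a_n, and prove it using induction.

Computing the first terms: a_1 = 5, a_2 = 12, a_3 = 26. This suggests a_n = 7·2^(n - 1) - 2.
For the base case n = 1: the formula gives 5 = 5 = a_1.
Inductive step: suppose the statement holds for some p ≥ 1, so a_p = 7·2^(p - 1) - 2.
Then a_{p+1} = 2·a_p + 2 = 2·(7·2^(p - 1) - 2) + 2 = 7·2^p - 2 = 7·2^((p+1) - 1) - 2,
which is the claimed formula at n = p+1.
This completes the induction.

a_n = 7·2^(n - 1) - 2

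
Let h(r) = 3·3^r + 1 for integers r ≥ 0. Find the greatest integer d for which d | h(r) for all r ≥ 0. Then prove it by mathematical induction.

Computing the first values: h(0) = 4 and h(1) = 10; gcd(4, 10) = 2, so d ≤ 2.
We prove 2 | 3·3^r + 1 for all r ≥ 0 by induction on r.
When r = 0: h(0) = 4 = 2·(2), so 2 | h(0).
Inductive step: assume the claim holds for r = k, i.e. 2 | h(k). Then
h(k+1) = 3·3^(k+1) + 1 = 3·(3·3^k + 1) - 2 = 3·h(k) - 2. The first term is divisible by 2 by the inductive hypothesis, and -2 is divisible by 2. Hence 2 | h(k+1).
By the principle of mathematical induction, the result holds for all r ≥ 0.
Therefore the largest such d is 2.

d = 2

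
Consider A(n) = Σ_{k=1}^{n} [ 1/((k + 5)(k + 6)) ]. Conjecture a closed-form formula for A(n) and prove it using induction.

We claim A(n) = n/(6(n + 6)) for all n ≥ 1.
For the base case n = 1: A(1) = 1/42, and the closed form gives 1/42. They agree.
Inductive step: suppose the statement holds for some k ≥ 1, so A(k) = k/(6(k + 6)).
Then A(k+1) = A(k) + (1/((k + 6)(k + 7))) = (k/(6(k + 6))) + (1/((k + 6)(k + 7))).
Simplifying, A(k+1) = (k + 1)/(6(k + 7)) = (k+1)/(6((k+1) + 6)),
which is the closed form with n = k+1.
By induction, the statement is established for all n ≥ 1.

A(n) = n/(6(n + 6))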